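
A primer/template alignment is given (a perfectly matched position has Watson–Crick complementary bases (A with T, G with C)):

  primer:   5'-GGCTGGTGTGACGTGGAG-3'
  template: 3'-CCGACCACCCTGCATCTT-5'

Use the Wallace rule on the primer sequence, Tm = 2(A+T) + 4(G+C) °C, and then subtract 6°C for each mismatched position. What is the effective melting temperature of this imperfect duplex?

42°C

Primer base counts: A=2, T=4, G=10, C=2 → A+T=6, G+C=12
Perfect-match Tm = 2(6) + 4(12) = 12 + 48 = 60°C
Mismatches (positions where the bases are not complementary): 3 (at positions 9, 15, 18)
Effective Tm = 60 − 3×6 = 60 − 18 = 42°C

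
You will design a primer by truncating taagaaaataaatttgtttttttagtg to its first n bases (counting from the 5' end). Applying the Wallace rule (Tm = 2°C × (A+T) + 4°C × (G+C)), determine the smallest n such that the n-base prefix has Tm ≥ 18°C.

First 7 bases: TAAGAAA → Tm = 16°C (< 18°C)
First 8 bases: TAAGAAAA → Tm = 18°C (≥ 18°C)
Each additional base adds 2°C (A/T) or 4°C (G/C), so Tm is non-decreasing in n; n = 8 is the first length to reach 18°C.

n = 8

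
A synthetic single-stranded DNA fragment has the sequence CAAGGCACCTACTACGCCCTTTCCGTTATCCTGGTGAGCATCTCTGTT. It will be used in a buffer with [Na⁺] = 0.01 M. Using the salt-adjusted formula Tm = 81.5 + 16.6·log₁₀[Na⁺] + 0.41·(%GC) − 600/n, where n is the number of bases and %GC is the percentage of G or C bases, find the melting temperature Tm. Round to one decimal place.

Length n = 48. Scanning the sequence gives G=9, C=16, T=15, A=8.
G+C = 25, so %GC = 25/48 × 100 = 52.083%
Salt term: 16.6 × (-2) = -33.2
GC term: 0.41 × 52.083 = 21.354; length term: −600/48 = −12.5
Tm = 81.5 + (-33.2) + 21.354 − 12.5 = 57.154 → 57.2°C

57.2°C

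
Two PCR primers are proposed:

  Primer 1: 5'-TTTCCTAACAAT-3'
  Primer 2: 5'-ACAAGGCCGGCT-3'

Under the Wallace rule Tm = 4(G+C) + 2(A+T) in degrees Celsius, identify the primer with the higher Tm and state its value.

Primer 2, 40°C

Primer 1: A+T=9, G+C=3 → Tm = 2(9)+4(3) = 30°C
Primer 2: A+T=4, G+C=8 → Tm = 2(4)+4(8) = 40°C
30°C vs 40°C → primer 2 is higher.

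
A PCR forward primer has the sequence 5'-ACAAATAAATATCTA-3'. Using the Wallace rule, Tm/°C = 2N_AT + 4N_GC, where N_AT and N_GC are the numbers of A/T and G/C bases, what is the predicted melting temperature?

Scanning the sequence gives T=4, G=0, A=9, C=2.
So N_AT = 13 and N_GC = 2.
Tm = 2×13 + 4×2 = 34°C

34°C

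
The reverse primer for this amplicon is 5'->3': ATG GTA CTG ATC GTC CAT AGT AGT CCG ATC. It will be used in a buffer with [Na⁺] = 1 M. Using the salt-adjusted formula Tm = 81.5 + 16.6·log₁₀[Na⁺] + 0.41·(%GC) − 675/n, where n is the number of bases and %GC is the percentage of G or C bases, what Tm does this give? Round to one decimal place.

78.1°C

Length n = 30. Scanning the sequence gives A=7, C=7, G=7, T=9.
G+C = 14, so %GC = 14/30 × 100 = 46.667%
Salt term: 16.6 × (0) = 0
GC term: 0.41 × 46.667 = 19.133; length term: −675/30 = −22.5
Tm = 81.5 + (0) + 19.133 − 22.5 = 78.133 → 78.1°C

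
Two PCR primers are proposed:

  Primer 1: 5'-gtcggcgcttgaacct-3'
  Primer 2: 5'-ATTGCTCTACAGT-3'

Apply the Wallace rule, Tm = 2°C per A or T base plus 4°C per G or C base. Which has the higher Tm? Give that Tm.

Primer 1: A+T=6, G+C=10 → Tm = 2(6)+4(10) = 52°C
Primer 2: A+T=8, G+C=5 → Tm = 2(8)+4(5) = 36°C
52°C vs 36°C → primer 1 is higher.

Primer 1, 52°C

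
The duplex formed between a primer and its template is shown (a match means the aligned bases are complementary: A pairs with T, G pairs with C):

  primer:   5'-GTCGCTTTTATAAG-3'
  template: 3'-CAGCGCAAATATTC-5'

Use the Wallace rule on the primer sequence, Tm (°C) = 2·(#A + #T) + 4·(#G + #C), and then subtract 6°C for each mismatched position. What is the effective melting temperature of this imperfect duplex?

Primer base counts: A=3, T=6, G=3, C=2 → A+T=9, G+C=5
Perfect-match Tm = 2(9) + 4(5) = 18 + 20 = 38°C
Mismatches (positions where the bases are not complementary): 1 (at position 6)
Effective Tm = 38 − 1×6 = 38 − 6 = 32°C

32°C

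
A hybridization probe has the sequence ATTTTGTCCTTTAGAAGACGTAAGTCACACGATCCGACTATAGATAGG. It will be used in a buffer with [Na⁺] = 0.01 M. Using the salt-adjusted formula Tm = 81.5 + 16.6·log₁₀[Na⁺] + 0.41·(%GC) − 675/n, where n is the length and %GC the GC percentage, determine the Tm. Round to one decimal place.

50.5°C

Length n = 48. Counting bases: T=14, A=15, G=10, C=9
G+C = 19, so %GC = 19/48 × 100 = 39.583%
Salt term: 16.6 × (-2) = -33.2
GC term: 0.41 × 39.583 = 16.229; length term: −675/48 = −14.062
Tm = 81.5 + (-33.2) + 16.229 − 14.062 = 50.467 → 50.5°C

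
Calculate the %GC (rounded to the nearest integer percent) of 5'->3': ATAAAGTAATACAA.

Counting bases: T=3, A=9, G=1, C=1
G+C = 1 + 1 = 2 out of 14 bases
%GC = 2/14 × 100 = 14.29% ≈ 14%

14%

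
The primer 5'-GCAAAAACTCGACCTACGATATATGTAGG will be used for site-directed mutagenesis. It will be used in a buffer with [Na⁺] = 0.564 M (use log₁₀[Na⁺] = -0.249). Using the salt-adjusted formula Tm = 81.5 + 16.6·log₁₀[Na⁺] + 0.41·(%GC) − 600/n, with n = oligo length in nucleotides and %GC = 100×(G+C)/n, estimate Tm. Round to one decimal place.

73.6°C

Length n = 29. A=11, T=6, C=6, G=6
G+C = 12, so %GC = 12/29 × 100 = 41.379%
Salt term: 16.6 × (-0.249) = -4.133
GC term: 0.41 × 41.379 = 16.965; length term: −600/29 = −20.69
Tm = 81.5 + (-4.133) + 16.965 − 20.69 = 73.642 → 73.6°C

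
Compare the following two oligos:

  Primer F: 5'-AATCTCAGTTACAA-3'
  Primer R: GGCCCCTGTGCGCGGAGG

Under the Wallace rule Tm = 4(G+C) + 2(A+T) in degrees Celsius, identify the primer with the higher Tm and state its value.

Primer R, 66°C

Primer F: A+T=10, G+C=4 → Tm = 2(10)+4(4) = 36°C
Primer R: A+T=3, G+C=15 → Tm = 2(3)+4(15) = 66°C
36°C vs 66°C → primer R is higher.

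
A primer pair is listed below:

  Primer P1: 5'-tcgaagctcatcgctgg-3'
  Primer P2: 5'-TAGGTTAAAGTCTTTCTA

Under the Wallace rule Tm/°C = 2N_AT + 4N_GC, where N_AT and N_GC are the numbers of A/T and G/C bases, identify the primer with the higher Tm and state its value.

Primer P1, 54°C

Primer P1: A+T=7, G+C=10 → Tm = 2(7)+4(10) = 54°C
Primer P2: A+T=13, G+C=5 → Tm = 2(13)+4(5) = 46°C
54°C vs 46°C → primer P1 is higher.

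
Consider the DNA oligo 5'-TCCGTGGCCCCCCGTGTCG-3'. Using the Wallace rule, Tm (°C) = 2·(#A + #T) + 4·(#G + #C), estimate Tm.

68°C

Base counts: C=9, G=6, T=4, A=0
A+T = 4, G+C = 15
Tm = 4·15 + 2·4 = 60 + 8 = 68°C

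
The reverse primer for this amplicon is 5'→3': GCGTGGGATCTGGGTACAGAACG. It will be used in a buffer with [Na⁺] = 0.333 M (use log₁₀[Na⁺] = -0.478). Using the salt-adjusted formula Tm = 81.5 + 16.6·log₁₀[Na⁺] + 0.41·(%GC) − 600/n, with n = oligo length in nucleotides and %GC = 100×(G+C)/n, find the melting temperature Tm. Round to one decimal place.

72.4°C

Length n = 23. T=4, A=5, G=10, C=4
G+C = 14, so %GC = 14/23 × 100 = 60.87%
Salt term: 16.6 × (-0.478) = -7.935
GC term: 0.41 × 60.87 = 24.957; length term: −600/23 = −26.087
Tm = 81.5 + (-7.935) + 24.957 − 26.087 = 72.435 → 72.4°C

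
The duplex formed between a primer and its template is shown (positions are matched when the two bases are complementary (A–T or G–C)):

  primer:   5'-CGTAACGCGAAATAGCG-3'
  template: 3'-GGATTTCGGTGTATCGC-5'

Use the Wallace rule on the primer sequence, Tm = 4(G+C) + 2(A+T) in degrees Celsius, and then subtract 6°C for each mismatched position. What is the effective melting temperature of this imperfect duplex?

Primer base counts: A=6, T=2, G=5, C=4 → A+T=8, G+C=9
Perfect-match Tm = 2(8) + 4(9) = 16 + 36 = 52°C
Mismatches (positions where the bases are not complementary): 4 (at positions 2, 6, 9, 11)
Effective Tm = 52 − 4×6 = 52 − 24 = 28°C

28°C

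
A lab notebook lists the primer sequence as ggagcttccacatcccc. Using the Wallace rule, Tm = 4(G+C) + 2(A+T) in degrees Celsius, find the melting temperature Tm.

Counting bases: G=3, A=3, T=3, C=8
So N_AT = 6 and N_GC = 11.
Tm = 2×6 + 4×11 = 56°C

56°C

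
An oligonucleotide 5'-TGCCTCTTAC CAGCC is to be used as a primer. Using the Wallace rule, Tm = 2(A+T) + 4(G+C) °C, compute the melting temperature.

Counting bases: T=4, C=7, A=2, G=2
So N_AT = 6 and N_GC = 9.
Tm = 4·9 + 2·6 = 36 + 12 = 48°C

48°C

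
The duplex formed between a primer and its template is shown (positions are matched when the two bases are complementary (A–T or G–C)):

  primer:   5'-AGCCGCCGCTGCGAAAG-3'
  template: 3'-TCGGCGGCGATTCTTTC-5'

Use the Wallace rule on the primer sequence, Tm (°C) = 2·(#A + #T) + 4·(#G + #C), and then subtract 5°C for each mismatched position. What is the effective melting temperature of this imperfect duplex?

Primer base counts: A=4, T=1, G=6, C=6 → A+T=5, G+C=12
Perfect-match Tm = 2(5) + 4(12) = 10 + 48 = 58°C
Mismatches (positions where the bases are not complementary): 2 (at positions 11, 12)
Effective Tm = 58 − 2×5 = 58 − 10 = 48°C

48°C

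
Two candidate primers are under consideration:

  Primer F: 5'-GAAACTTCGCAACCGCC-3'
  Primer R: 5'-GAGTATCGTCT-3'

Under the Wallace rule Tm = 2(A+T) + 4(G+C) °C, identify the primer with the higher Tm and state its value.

Primer F: A+T=7, G+C=10 → Tm = 2(7)+4(10) = 54°C
Primer R: A+T=6, G+C=5 → Tm = 2(6)+4(5) = 32°C
54°C vs 32°C → primer F is higher.

Primer F, 54°C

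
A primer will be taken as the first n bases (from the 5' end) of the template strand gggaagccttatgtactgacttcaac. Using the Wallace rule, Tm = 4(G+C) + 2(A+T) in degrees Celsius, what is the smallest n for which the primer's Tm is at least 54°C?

n = 18

First 17 bases: GGGAAGCCTTATGTACT → Tm = 50°C (< 54°C)
First 18 bases: GGGAAGCCTTATGTACTG → Tm = 54°C (≥ 54°C)
Since every base adds ≥2°C, Tm only increases with n, so the threshold is first crossed at n = 18.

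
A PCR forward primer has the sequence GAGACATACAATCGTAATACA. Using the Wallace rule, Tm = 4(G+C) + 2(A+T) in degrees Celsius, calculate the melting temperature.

56°C

T=4, G=3, A=10, C=4
So N_AT = 14 and N_GC = 7.
Tm = 2×14 + 4×7 = 56°C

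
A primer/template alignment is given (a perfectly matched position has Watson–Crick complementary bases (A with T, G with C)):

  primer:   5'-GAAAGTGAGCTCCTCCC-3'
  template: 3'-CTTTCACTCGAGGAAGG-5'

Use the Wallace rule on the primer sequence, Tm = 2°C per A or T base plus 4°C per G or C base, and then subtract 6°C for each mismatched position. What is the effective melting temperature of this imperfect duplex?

Primer base counts: A=4, T=3, G=4, C=6 → A+T=7, G+C=10
Perfect-match Tm = 2(7) + 4(10) = 14 + 40 = 54°C
Mismatches (positions where the bases are not complementary): 1 (at position 15)
Effective Tm = 54 − 1×6 = 54 − 6 = 48°C

48°C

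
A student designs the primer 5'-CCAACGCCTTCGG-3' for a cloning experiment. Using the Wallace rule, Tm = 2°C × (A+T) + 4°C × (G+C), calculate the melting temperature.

44°C

Base counts: T=2, A=2, G=3, C=6
A+T = 4, G+C = 9
Tm = 4·9 + 2·4 = 36 + 8 = 44°C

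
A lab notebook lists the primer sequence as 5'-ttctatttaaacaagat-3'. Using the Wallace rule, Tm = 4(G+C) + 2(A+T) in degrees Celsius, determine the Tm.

40°C

Scanning the sequence gives C=2, A=7, G=1, T=7.
So N_AT = 14 and N_GC = 3.
Tm = 2(14) + 4(3) = 28 + 12 = 40°C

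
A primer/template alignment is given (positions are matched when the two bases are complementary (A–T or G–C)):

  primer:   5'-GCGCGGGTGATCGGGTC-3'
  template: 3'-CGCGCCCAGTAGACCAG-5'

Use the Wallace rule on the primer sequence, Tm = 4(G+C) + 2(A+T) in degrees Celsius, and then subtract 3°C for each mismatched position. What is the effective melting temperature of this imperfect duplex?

Primer base counts: A=1, T=3, G=9, C=4 → A+T=4, G+C=13
Perfect-match Tm = 2(4) + 4(13) = 8 + 52 = 60°C
Mismatches (positions where the bases are not complementary): 2 (at positions 9, 13)
Effective Tm = 60 − 2×3 = 60 − 6 = 54°C

54°C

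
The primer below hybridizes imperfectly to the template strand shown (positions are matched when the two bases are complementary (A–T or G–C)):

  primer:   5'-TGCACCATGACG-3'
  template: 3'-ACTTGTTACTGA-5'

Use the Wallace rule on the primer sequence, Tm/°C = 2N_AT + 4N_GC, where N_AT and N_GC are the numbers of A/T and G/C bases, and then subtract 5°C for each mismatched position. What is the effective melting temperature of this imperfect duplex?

23°C

Primer base counts: A=3, T=2, G=3, C=4 → A+T=5, G+C=7
Perfect-match Tm = 2(5) + 4(7) = 10 + 28 = 38°C
Mismatches (positions where the bases are not complementary): 3 (at positions 3, 6, 12)
Effective Tm = 38 − 3×5 = 38 − 15 = 23°C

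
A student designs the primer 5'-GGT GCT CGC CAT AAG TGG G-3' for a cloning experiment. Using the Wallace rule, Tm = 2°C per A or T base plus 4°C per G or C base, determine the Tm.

62°C

Base counts: T=4, A=3, G=8, C=4
So N_AT = 7 and N_GC = 12.
Tm = 4·12 + 2·7 = 48 + 14 = 62°C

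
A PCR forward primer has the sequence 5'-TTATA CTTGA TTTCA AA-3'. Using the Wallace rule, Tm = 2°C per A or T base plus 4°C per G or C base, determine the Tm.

40°C

Counting bases: A=6, C=2, T=8, G=1
A+T = 14, G+C = 3
Tm = 2(14) + 4(3) = 28 + 12 = 40°C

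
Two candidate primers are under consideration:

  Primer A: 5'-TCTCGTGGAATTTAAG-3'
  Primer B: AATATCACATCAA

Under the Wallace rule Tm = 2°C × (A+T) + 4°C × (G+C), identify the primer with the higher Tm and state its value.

Primer A: A+T=10, G+C=6 → Tm = 2(10)+4(6) = 44°C
Primer B: A+T=10, G+C=3 → Tm = 2(10)+4(3) = 32°C
44°C vs 32°C → primer A is higher.

Primer A, 44°C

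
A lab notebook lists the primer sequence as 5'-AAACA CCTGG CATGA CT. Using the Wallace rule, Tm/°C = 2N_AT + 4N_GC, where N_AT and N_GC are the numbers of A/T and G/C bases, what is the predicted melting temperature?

Scanning the sequence gives A=6, G=3, T=3, C=5.
So N_AT = 9 and N_GC = 8.
Tm = 4·8 + 2·9 = 32 + 18 = 50°C

50°C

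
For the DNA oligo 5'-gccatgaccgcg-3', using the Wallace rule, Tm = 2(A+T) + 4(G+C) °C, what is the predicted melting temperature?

Scanning the sequence gives G=4, C=5, T=1, A=2.
A+T = 3, G+C = 9
Tm = 4·9 + 2·3 = 36 + 6 = 42°C

42°C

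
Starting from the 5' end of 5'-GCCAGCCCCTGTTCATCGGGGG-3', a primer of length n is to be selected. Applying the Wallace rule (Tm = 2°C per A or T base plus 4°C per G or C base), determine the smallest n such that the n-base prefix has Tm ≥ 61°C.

First 18 bases: GCCAGCCCCTGTTCATCG → Tm = 60°C (< 61°C)
First 19 bases: GCCAGCCCCTGTTCATCGG → Tm = 64°C (≥ 61°C)
Each additional base adds 2°C (A/T) or 4°C (G/C), so Tm is non-decreasing in n; n = 19 is the first length to reach 61°C.

n = 19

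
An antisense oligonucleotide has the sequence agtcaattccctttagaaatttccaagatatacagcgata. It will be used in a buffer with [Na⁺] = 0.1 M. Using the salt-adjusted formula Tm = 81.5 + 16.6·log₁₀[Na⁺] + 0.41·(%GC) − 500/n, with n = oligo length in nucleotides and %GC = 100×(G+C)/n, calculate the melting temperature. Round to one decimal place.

65.7°C

Length n = 40. Scanning the sequence gives A=15, C=8, G=5, T=12.
G+C = 13, so %GC = 13/40 × 100 = 32.5%
Salt term: 16.6 × (-1) = -16.6
GC term: 0.41 × 32.5 = 13.325; length term: −500/40 = −12.5
Tm = 81.5 + (-16.6) + 13.325 − 12.5 = 65.725 → 65.7°C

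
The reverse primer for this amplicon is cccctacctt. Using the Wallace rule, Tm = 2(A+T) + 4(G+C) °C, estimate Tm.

32°C

Scanning the sequence gives G=0, A=1, C=6, T=3.
A+T = 4, G+C = 6
Tm = 4·6 + 2·4 = 24 + 8 = 32°C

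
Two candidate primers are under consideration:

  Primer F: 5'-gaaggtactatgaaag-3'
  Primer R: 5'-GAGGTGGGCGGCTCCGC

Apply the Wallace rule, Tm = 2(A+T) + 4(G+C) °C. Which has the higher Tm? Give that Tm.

Primer F: A+T=10, G+C=6 → Tm = 2(10)+4(6) = 44°C
Primer R: A+T=3, G+C=14 → Tm = 2(3)+4(14) = 62°C
44°C vs 62°C → primer R is higher.

Primer R, 62°C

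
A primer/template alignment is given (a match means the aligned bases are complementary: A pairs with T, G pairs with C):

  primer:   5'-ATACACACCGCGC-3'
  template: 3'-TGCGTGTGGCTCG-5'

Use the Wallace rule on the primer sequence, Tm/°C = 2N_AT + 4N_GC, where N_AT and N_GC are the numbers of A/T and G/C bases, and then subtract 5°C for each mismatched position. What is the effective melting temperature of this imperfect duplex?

27°C

Primer base counts: A=4, T=1, G=2, C=6 → A+T=5, G+C=8
Perfect-match Tm = 2(5) + 4(8) = 10 + 32 = 42°C
Mismatches (positions where the bases are not complementary): 3 (at positions 2, 3, 11)
Effective Tm = 42 − 3×5 = 42 − 15 = 27°C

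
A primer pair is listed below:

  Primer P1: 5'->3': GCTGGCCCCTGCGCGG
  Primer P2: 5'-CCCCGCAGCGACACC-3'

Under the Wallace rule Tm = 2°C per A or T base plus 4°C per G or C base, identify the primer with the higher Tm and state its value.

Primer P1: A+T=2, G+C=14 → Tm = 2(2)+4(14) = 60°C
Primer P2: A+T=3, G+C=12 → Tm = 2(3)+4(12) = 54°C
60°C vs 54°C → primer P1 is higher.

Primer P1, 60°C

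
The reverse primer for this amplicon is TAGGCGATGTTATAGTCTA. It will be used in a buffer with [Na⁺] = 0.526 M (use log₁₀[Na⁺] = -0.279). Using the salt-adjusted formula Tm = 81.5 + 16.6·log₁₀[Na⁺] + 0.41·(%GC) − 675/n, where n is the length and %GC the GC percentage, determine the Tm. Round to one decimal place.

56.4°C

Length n = 19. Base counts: G=5, A=5, C=2, T=7
G+C = 7, so %GC = 7/19 × 100 = 36.842%
Salt term: 16.6 × (-0.279) = -4.631
GC term: 0.41 × 36.842 = 15.105; length term: −675/19 = −35.526
Tm = 81.5 + (-4.631) + 15.105 − 35.526 = 56.448 → 56.4°C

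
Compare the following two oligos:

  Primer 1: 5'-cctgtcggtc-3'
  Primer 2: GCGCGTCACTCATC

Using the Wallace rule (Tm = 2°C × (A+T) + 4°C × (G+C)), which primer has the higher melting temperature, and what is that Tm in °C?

Primer 2, 46°C

Primer 1: A+T=3, G+C=7 → Tm = 2(3)+4(7) = 34°C
Primer 2: A+T=5, G+C=9 → Tm = 2(5)+4(9) = 46°C
34°C vs 46°C → primer 2 is higher.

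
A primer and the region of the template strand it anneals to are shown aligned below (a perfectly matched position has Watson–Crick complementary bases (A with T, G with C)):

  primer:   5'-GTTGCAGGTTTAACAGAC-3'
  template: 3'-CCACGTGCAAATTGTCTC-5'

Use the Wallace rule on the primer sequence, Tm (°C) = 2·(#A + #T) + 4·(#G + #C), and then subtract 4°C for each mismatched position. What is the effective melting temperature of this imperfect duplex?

40°C

Primer base counts: A=5, T=5, G=5, C=3 → A+T=10, G+C=8
Perfect-match Tm = 2(10) + 4(8) = 20 + 32 = 52°C
Mismatches (positions where the bases are not complementary): 3 (at positions 2, 7, 18)
Effective Tm = 52 − 3×4 = 52 − 12 = 40°C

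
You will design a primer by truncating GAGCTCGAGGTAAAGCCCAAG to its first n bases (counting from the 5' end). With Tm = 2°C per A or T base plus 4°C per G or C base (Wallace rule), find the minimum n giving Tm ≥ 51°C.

First 16 bases: GAGCTCGAGGTAAAGC → Tm = 50°C (< 51°C)
First 17 bases: GAGCTCGAGGTAAAGCC → Tm = 54°C (≥ 51°C)
Since every base adds ≥2°C, Tm only increases with n, so the threshold is first crossed at n = 17.

n = 17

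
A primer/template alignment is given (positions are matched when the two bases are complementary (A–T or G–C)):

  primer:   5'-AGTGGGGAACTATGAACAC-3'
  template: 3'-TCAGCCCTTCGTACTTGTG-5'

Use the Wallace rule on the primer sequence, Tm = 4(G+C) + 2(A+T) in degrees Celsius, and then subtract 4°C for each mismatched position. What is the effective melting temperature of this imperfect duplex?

Primer base counts: A=7, T=3, G=6, C=3 → A+T=10, G+C=9
Perfect-match Tm = 2(10) + 4(9) = 20 + 36 = 56°C
Mismatches (positions where the bases are not complementary): 3 (at positions 4, 10, 11)
Effective Tm = 56 − 3×4 = 56 − 12 = 44°C

44°C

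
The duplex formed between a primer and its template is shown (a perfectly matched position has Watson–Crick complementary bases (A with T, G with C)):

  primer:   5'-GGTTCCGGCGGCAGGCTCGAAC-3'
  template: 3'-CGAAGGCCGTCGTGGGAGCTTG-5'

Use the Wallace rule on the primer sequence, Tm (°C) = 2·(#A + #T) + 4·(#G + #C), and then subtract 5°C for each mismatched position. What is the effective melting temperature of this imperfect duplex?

56°C

Primer base counts: A=3, T=3, G=9, C=7 → A+T=6, G+C=16
Perfect-match Tm = 2(6) + 4(16) = 12 + 64 = 76°C
Mismatches (positions where the bases are not complementary): 4 (at positions 2, 10, 14, 15)
Effective Tm = 76 − 4×5 = 76 − 20 = 56°C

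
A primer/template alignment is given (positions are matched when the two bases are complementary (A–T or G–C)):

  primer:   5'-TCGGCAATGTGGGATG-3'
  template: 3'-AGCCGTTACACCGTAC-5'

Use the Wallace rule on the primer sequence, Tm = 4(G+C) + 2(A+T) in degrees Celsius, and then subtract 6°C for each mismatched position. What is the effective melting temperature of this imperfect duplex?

44°C

Primer base counts: A=3, T=4, G=7, C=2 → A+T=7, G+C=9
Perfect-match Tm = 2(7) + 4(9) = 14 + 36 = 50°C
Mismatches (positions where the bases are not complementary): 1 (at position 13)
Effective Tm = 50 − 1×6 = 50 − 6 = 44°C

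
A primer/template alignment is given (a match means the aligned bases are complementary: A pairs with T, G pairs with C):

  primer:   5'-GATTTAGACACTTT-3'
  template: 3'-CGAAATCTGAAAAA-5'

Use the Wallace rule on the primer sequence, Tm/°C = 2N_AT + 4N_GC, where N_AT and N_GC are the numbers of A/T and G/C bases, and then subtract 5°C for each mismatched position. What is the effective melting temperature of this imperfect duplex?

21°C

Primer base counts: A=4, T=6, G=2, C=2 → A+T=10, G+C=4
Perfect-match Tm = 2(10) + 4(4) = 20 + 16 = 36°C
Mismatches (positions where the bases are not complementary): 3 (at positions 2, 10, 11)
Effective Tm = 36 − 3×5 = 36 − 15 = 21°C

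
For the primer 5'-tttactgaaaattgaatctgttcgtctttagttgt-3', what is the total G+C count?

10

Base counts: T=17, C=4, A=8, G=6
Total G or C: 6 + 4 = 10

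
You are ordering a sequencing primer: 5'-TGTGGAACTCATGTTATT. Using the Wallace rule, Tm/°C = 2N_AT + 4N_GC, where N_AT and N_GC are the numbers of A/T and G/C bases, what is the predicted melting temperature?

Scanning the sequence gives C=2, A=4, T=8, G=4.
So N_AT = 12 and N_GC = 6.
Tm = 2×12 + 4×6 = 48°C

48°C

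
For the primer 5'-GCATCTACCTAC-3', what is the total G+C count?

Counting bases: C=5, A=3, T=3, G=1
G+C = 1 + 5 = 6

6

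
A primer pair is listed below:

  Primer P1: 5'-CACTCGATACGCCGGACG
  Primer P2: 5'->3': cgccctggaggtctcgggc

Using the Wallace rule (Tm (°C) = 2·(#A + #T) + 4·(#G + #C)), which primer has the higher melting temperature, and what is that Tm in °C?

Primer P1: A+T=6, G+C=12 → Tm = 2(6)+4(12) = 60°C
Primer P2: A+T=4, G+C=15 → Tm = 2(4)+4(15) = 68°C
60°C vs 68°C → primer P2 is higher.

Primer P2, 68°C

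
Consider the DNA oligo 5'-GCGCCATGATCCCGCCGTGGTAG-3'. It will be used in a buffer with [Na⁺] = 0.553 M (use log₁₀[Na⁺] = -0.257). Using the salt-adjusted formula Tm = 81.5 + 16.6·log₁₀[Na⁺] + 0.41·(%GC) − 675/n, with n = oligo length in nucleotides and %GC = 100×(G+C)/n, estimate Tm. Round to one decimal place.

76.4°C

Length n = 23. Base counts: C=8, T=4, A=3, G=8
G+C = 16, so %GC = 16/23 × 100 = 69.565%
Salt term: 16.6 × (-0.257) = -4.266
GC term: 0.41 × 69.565 = 28.522; length term: −675/23 = −29.348
Tm = 81.5 + (-4.266) + 28.522 − 29.348 = 76.408 → 76.4°C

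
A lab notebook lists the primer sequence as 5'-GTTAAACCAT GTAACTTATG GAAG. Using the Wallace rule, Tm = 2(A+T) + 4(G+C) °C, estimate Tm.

Base counts: T=7, C=3, G=5, A=9
A+T = 16, G+C = 8
Tm = 4·8 + 2·16 = 32 + 32 = 64°C

64°C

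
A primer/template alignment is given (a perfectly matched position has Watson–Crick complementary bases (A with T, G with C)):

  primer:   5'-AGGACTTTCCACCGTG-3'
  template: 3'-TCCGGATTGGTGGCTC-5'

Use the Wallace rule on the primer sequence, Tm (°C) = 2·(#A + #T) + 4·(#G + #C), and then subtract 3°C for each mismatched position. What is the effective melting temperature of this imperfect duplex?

38°C

Primer base counts: A=3, T=4, G=4, C=5 → A+T=7, G+C=9
Perfect-match Tm = 2(7) + 4(9) = 14 + 36 = 50°C
Mismatches (positions where the bases are not complementary): 4 (at positions 4, 7, 8, 15)
Effective Tm = 50 − 4×3 = 50 − 12 = 38°C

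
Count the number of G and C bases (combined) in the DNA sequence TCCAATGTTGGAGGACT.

Base counts: T=5, G=5, C=3, A=4
Total G or C: 5 + 3 = 8

8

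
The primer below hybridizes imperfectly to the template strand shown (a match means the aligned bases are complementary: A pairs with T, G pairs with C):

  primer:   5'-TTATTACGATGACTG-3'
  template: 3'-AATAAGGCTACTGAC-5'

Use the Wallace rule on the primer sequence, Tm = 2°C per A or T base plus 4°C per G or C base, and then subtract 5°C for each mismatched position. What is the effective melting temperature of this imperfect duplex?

35°C

Primer base counts: A=4, T=6, G=3, C=2 → A+T=10, G+C=5
Perfect-match Tm = 2(10) + 4(5) = 20 + 20 = 40°C
Mismatches (positions where the bases are not complementary): 1 (at position 6)
Effective Tm = 40 − 1×5 = 40 − 5 = 35°C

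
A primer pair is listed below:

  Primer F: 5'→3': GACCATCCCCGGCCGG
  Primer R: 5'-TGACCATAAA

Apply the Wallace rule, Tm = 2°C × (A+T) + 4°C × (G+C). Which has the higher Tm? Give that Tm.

Primer F, 58°C

Primer F: A+T=3, G+C=13 → Tm = 2(3)+4(13) = 58°C
Primer R: A+T=7, G+C=3 → Tm = 2(7)+4(3) = 26°C
58°C vs 26°C → primer F is higher.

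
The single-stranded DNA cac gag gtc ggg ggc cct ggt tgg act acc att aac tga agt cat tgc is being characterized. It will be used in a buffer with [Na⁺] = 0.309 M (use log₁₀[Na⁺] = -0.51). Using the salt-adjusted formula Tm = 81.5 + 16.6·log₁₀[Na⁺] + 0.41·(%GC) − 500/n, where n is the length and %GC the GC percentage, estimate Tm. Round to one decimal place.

85.7°C

Length n = 48. Scanning the sequence gives C=12, G=15, T=11, A=10.
G+C = 27, so %GC = 27/48 × 100 = 56.25%
Salt term: 16.6 × (-0.51) = -8.466
GC term: 0.41 × 56.25 = 23.062; length term: −500/48 = −10.417
Tm = 81.5 + (-8.466) + 23.062 − 10.417 = 85.679 → 85.7°C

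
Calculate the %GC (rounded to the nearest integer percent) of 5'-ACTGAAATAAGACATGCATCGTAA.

G=4, A=11, T=5, C=4
G+C = 4 + 4 = 8 out of 24 bases
%GC = 8/24 × 100 = 33.33% ≈ 33%

33%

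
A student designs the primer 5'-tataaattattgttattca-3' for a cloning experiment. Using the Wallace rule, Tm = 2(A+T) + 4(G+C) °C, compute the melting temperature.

Counting bases: G=1, T=10, A=7, C=1
So N_AT = 17 and N_GC = 2.
Tm = 2(17) + 4(2) = 34 + 8 = 42°C

42°C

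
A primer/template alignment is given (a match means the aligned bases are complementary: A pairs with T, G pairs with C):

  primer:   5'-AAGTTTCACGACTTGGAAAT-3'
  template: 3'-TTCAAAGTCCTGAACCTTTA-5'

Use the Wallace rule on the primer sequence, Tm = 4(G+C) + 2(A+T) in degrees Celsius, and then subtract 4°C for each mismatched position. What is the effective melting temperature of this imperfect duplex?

Primer base counts: A=7, T=6, G=4, C=3 → A+T=13, G+C=7
Perfect-match Tm = 2(13) + 4(7) = 26 + 28 = 54°C
Mismatches (positions where the bases are not complementary): 1 (at position 9)
Effective Tm = 54 − 1×4 = 54 − 4 = 50°C

50°C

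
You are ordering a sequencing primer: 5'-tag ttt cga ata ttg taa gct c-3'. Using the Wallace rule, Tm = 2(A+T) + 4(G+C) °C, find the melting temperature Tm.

58°C

Base counts: C=3, G=4, T=9, A=6
A+T = 15, G+C = 7
Tm = 2×15 + 4×7 = 58°C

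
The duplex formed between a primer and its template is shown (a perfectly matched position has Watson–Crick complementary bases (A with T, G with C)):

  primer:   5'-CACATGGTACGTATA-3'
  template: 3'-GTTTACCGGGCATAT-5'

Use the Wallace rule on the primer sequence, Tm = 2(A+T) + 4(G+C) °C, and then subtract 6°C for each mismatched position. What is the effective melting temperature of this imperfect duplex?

Primer base counts: A=5, T=4, G=3, C=3 → A+T=9, G+C=6
Perfect-match Tm = 2(9) + 4(6) = 18 + 24 = 42°C
Mismatches (positions where the bases are not complementary): 3 (at positions 3, 8, 9)
Effective Tm = 42 − 3×6 = 42 − 18 = 24°C

24°C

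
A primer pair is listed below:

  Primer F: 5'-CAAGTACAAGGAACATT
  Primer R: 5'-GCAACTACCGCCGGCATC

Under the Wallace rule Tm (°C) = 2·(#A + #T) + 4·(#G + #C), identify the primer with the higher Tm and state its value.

Primer F: A+T=11, G+C=6 → Tm = 2(11)+4(6) = 46°C
Primer R: A+T=6, G+C=12 → Tm = 2(6)+4(12) = 60°C
46°C vs 60°C → primer R is higher.

Primer R, 60°C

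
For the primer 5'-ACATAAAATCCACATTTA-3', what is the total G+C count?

Scanning the sequence gives A=9, C=4, T=5, G=0.
G+C = 0 + 4 = 4

4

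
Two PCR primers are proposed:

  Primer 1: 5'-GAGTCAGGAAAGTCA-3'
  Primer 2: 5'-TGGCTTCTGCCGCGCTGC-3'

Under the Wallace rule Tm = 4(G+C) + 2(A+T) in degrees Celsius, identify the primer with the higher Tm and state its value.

Primer 2, 62°C

Primer 1: A+T=8, G+C=7 → Tm = 2(8)+4(7) = 44°C
Primer 2: A+T=5, G+C=13 → Tm = 2(5)+4(13) = 62°C
44°C vs 62°C → primer 2 is higher.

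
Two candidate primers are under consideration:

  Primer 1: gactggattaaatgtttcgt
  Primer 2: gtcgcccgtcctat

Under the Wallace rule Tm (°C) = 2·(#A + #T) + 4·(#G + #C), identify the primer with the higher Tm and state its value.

Primer 1, 54°C

Primer 1: A+T=13, G+C=7 → Tm = 2(13)+4(7) = 54°C
Primer 2: A+T=5, G+C=9 → Tm = 2(5)+4(9) = 46°C
54°C vs 46°C → primer 1 is higher.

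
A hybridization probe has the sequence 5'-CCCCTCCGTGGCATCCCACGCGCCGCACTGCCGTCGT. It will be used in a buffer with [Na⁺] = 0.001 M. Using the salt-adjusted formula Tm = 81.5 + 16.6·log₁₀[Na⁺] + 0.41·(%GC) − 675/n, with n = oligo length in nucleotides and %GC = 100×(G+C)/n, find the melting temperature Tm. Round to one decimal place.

44.5°C

Length n = 37. Base counts: A=3, T=6, G=9, C=19
G+C = 28, so %GC = 28/37 × 100 = 75.676%
Salt term: 16.6 × (-3) = -49.8
GC term: 0.41 × 75.676 = 31.027; length term: −675/37 = −18.243
Tm = 81.5 + (-49.8) + 31.027 − 18.243 = 44.484 → 44.5°C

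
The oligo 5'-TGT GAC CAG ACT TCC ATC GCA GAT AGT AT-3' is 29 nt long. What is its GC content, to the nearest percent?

45%

Counting bases: C=7, T=8, A=8, G=6
G+C = 6 + 7 = 13 out of 29 bases
%GC = 13/29 × 100 = 44.83% ≈ 45%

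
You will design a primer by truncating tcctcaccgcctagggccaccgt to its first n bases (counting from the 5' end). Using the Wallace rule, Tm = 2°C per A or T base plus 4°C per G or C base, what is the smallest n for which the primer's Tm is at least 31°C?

n = 10

First 9 bases: TCCTCACCG → Tm = 30°C (< 31°C)
First 10 bases: TCCTCACCGC → Tm = 34°C (≥ 31°C)
Each additional base adds 2°C (A/T) or 4°C (G/C), so Tm is non-decreasing in n; n = 10 is the first length to reach 31°C.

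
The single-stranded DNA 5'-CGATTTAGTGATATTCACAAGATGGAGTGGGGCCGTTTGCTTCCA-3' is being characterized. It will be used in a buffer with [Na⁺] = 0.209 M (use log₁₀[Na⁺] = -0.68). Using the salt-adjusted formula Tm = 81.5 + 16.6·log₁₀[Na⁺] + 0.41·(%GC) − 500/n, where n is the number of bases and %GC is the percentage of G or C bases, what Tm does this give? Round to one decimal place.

Length n = 45. Counting bases: C=8, G=13, A=10, T=14
G+C = 21, so %GC = 21/45 × 100 = 46.667%
Salt term: 16.6 × (-0.68) = -11.288
GC term: 0.41 × 46.667 = 19.133; length term: −500/45 = −11.111
Tm = 81.5 + (-11.288) + 19.133 − 11.111 = 78.234 → 78.2°C

78.2°C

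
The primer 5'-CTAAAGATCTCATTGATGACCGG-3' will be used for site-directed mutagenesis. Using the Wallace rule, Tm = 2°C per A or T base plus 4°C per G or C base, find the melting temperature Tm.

C=5, A=7, T=6, G=5
AT pairs contribute 13, GC pairs contribute 10.
Tm = 2(13) + 4(10) = 26 + 40 = 66°C

66°C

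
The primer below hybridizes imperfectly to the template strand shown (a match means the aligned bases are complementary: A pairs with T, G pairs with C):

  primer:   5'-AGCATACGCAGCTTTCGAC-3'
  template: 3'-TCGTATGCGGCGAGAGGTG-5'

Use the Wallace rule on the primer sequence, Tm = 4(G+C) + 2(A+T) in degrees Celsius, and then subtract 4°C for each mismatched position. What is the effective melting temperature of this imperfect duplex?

46°C

Primer base counts: A=5, T=4, G=4, C=6 → A+T=9, G+C=10
Perfect-match Tm = 2(9) + 4(10) = 18 + 40 = 58°C
Mismatches (positions where the bases are not complementary): 3 (at positions 10, 14, 17)
Effective Tm = 58 − 3×4 = 58 − 12 = 46°C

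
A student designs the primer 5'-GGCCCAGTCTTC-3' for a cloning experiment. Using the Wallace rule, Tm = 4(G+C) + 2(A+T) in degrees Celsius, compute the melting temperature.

40°C

Base counts: G=3, C=5, T=3, A=1
A+T = 4, G+C = 8
Tm = 2(4) + 4(8) = 8 + 32 = 40°C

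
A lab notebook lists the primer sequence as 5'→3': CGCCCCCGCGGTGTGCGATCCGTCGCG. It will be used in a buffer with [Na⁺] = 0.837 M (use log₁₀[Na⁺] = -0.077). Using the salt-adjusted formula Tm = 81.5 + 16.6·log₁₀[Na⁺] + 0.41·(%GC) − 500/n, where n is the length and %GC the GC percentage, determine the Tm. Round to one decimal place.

95.1°C

Length n = 27. Base counts: C=12, A=1, T=4, G=10
G+C = 22, so %GC = 22/27 × 100 = 81.481%
Salt term: 16.6 × (-0.077) = -1.278
GC term: 0.41 × 81.481 = 33.407; length term: −500/27 = −18.519
Tm = 81.5 + (-1.278) + 33.407 − 18.519 = 95.11 → 95.1°C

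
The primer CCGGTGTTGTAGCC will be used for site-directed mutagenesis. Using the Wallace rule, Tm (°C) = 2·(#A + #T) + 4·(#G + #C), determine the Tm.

Scanning the sequence gives A=1, C=4, T=4, G=5.
A+T = 5, G+C = 9
Tm = 2×5 + 4×9 = 46°C

46°C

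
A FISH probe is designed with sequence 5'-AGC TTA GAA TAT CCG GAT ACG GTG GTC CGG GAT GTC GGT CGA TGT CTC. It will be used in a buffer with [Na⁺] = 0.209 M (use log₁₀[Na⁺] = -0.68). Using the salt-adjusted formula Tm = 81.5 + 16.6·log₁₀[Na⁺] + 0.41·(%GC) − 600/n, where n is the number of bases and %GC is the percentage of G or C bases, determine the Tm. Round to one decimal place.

79.9°C

Length n = 48. Counting bases: T=13, C=10, G=16, A=9
G+C = 26, so %GC = 26/48 × 100 = 54.167%
Salt term: 16.6 × (-0.68) = -11.288
GC term: 0.41 × 54.167 = 22.208; length term: −600/48 = −12.5
Tm = 81.5 + (-11.288) + 22.208 − 12.5 = 79.92 → 79.9°C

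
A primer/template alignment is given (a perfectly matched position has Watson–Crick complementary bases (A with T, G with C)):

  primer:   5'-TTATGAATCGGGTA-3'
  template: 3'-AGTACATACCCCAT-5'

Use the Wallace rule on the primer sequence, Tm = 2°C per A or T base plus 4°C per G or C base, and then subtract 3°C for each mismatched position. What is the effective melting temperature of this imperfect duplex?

Primer base counts: A=4, T=5, G=4, C=1 → A+T=9, G+C=5
Perfect-match Tm = 2(9) + 4(5) = 18 + 20 = 38°C
Mismatches (positions where the bases are not complementary): 3 (at positions 2, 6, 9)
Effective Tm = 38 − 3×3 = 38 − 9 = 29°C

29°C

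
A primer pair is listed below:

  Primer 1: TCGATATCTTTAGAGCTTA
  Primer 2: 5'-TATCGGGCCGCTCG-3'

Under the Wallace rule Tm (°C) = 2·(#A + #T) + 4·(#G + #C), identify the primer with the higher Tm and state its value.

Primer 1, 50°C

Primer 1: A+T=13, G+C=6 → Tm = 2(13)+4(6) = 50°C
Primer 2: A+T=4, G+C=10 → Tm = 2(4)+4(10) = 48°C
50°C vs 48°C → primer 1 is higher.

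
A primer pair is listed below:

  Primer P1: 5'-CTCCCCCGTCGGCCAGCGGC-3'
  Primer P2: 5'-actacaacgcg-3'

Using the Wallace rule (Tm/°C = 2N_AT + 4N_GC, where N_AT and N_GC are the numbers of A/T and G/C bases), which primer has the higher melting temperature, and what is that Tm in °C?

Primer P1: A+T=3, G+C=17 → Tm = 2(3)+4(17) = 74°C
Primer P2: A+T=5, G+C=6 → Tm = 2(5)+4(6) = 34°C
74°C vs 34°C → primer P1 is higher.

Primer P1, 74°C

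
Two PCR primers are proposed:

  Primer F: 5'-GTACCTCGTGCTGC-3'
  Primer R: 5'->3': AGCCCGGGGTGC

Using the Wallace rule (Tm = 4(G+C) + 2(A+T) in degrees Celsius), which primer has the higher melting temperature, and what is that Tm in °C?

Primer F, 46°C

Primer F: A+T=5, G+C=9 → Tm = 2(5)+4(9) = 46°C
Primer R: A+T=2, G+C=10 → Tm = 2(2)+4(10) = 44°C
46°C vs 44°C → primer F is higher.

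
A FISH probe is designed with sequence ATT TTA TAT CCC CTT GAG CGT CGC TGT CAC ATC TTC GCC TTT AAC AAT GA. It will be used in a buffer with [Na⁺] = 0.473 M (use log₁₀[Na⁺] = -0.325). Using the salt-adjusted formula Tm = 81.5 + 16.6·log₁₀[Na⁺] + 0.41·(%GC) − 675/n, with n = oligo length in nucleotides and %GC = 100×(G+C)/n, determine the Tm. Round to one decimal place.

Length n = 50. Scanning the sequence gives A=11, G=7, T=18, C=14.
G+C = 21, so %GC = 21/50 × 100 = 42%
Salt term: 16.6 × (-0.325) = -5.395
GC term: 0.41 × 42 = 17.22; length term: −675/50 = −13.5
Tm = 81.5 + (-5.395) + 17.22 − 13.5 = 79.825 → 79.8°C

79.8°C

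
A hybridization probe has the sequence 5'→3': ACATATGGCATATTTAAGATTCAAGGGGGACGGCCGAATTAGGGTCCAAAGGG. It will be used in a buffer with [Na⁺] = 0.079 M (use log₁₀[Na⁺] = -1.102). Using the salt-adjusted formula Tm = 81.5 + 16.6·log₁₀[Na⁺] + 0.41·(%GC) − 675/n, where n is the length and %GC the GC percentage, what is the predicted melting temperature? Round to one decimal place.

Length n = 53. Scanning the sequence gives C=8, A=17, T=11, G=17.
G+C = 25, so %GC = 25/53 × 100 = 47.17%
Salt term: 16.6 × (-1.102) = -18.293
GC term: 0.41 × 47.17 = 19.34; length term: −675/53 = −12.736
Tm = 81.5 + (-18.293) + 19.34 − 12.736 = 69.811 → 69.8°C

69.8°C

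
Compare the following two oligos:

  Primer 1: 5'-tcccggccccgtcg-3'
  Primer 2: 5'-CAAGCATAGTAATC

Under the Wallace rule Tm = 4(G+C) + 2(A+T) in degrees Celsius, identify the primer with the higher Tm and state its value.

Primer 1, 52°C

Primer 1: A+T=2, G+C=12 → Tm = 2(2)+4(12) = 52°C
Primer 2: A+T=9, G+C=5 → Tm = 2(9)+4(5) = 38°C
52°C vs 38°C → primer 1 is higher.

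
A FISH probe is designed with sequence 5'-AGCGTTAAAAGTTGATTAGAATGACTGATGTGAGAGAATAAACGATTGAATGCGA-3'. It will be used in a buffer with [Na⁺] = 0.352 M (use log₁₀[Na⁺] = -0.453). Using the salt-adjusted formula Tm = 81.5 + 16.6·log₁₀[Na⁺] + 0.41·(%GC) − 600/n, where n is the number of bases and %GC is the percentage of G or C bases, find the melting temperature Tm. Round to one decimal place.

Length n = 55. Scanning the sequence gives G=15, C=4, A=22, T=14.
G+C = 19, so %GC = 19/55 × 100 = 34.545%
Salt term: 16.6 × (-0.453) = -7.52
GC term: 0.41 × 34.545 = 14.163; length term: −600/55 = −10.909
Tm = 81.5 + (-7.52) + 14.163 − 10.909 = 77.234 → 77.2°C

77.2°C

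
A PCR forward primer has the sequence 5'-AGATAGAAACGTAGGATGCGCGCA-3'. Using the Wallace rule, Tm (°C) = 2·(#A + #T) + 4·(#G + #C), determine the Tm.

72°C

Scanning the sequence gives A=9, T=3, C=4, G=8.
A+T = 12, G+C = 12
Tm = 2×12 + 4×12 = 72°C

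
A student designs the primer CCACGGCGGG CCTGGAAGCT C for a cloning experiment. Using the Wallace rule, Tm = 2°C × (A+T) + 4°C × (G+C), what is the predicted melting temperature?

A=3, G=8, T=2, C=8
AT pairs contribute 5, GC pairs contribute 16.
Tm = 2(5) + 4(16) = 10 + 64 = 74°C

74°C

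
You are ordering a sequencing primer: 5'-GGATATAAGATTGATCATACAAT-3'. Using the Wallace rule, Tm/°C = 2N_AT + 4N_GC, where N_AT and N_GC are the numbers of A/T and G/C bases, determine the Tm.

C=2, G=4, A=10, T=7
So N_AT = 17 and N_GC = 6.
Tm = 4·6 + 2·17 = 24 + 34 = 58°C

58°C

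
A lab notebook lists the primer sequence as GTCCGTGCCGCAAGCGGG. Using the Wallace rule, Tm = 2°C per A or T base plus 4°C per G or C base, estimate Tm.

Scanning the sequence gives A=2, G=8, C=6, T=2.
AT pairs contribute 4, GC pairs contribute 14.
Tm = 2×4 + 4×14 = 64°C

64°C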